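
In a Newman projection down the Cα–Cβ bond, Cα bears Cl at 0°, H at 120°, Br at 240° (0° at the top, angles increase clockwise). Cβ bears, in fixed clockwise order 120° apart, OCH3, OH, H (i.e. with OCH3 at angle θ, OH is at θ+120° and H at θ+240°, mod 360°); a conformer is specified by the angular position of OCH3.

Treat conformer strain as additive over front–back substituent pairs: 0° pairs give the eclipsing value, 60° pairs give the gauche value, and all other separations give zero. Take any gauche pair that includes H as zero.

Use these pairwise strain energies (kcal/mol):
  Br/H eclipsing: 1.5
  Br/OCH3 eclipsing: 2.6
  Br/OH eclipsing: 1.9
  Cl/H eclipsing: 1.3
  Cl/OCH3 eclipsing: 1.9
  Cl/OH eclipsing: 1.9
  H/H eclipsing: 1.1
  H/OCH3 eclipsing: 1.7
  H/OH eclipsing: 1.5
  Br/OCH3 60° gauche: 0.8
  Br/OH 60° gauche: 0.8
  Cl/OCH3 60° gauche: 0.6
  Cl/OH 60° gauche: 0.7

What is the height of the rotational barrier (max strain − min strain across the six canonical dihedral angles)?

OCH3 at 0° (eclipsed): Cl(0°)/OCH3(0°) eclipsed 1.9; H(120°)/OH(120°) eclipsed 1.5; Br(240°)/H(240°) eclipsed 1.5 → 4.9 kcal/mol.
OCH3 at 60° (staggered): Cl(0°)/OCH3(60°) gauche 0.6; Br(240°)/OH(180°) gauche 0.8 → 1.4 kcal/mol.
OCH3 at 120° (eclipsed): Cl(0°)/H(0°) eclipsed 1.3; H(120°)/OCH3(120°) eclipsed 1.7; Br(240°)/OH(240°) eclipsed 1.9 → 4.9 kcal/mol.
OCH3 at 180° (staggered): Cl(0°)/OH(300°) gauche 0.7; Br(240°)/OCH3(180°) gauche 0.8; Br(240°)/OH(300°) gauche 0.8 → 2.3 kcal/mol.
OCH3 at 240° (eclipsed): Cl(0°)/OH(0°) eclipsed 1.9; H(120°)/H(120°) eclipsed 1.1; Br(240°)/OCH3(240°) eclipsed 2.6 → 5.6 kcal/mol.
OCH3 at 300° (staggered): Cl(0°)/OCH3(300°) gauche 0.6; Cl(0°)/OH(60°) gauche 0.7; Br(240°)/OCH3(300°) gauche 0.8 → 2.1 kcal/mol.
Max at 240° (5.6 kcal/mol), min at 60° (1.4 kcal/mol); barrier = 4.2 kcal/mol.

4.2 kcal/mol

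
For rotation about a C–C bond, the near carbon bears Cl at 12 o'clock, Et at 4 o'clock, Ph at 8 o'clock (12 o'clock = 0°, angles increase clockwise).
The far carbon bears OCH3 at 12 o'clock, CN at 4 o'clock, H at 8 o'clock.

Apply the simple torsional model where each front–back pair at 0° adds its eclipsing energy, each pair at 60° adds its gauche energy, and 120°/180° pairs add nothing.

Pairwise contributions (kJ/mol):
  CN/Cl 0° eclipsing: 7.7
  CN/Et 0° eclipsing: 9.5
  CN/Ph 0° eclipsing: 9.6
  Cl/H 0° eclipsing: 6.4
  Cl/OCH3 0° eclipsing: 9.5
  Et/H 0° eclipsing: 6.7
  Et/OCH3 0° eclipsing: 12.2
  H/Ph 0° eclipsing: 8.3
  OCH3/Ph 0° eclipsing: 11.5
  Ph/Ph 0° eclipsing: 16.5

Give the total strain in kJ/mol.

This conformer (eclipsed): Cl–OCH3 eclipsed, Et–CN eclipsed, Ph–H eclipsed; 9.5 + 9.5 + 8.3 = 27.3 kJ/mol.

27.3 kJ/mol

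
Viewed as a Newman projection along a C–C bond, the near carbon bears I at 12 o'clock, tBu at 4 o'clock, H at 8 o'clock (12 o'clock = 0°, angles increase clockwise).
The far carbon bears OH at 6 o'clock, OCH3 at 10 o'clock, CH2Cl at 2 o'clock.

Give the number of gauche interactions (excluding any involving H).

4

Non-H gauche pairs: I(0°)/OCH3(300°); I(0°)/CH2Cl(60°); tBu(120°)/OH(180°); tBu(120°)/CH2Cl(60°) — 4 interactions.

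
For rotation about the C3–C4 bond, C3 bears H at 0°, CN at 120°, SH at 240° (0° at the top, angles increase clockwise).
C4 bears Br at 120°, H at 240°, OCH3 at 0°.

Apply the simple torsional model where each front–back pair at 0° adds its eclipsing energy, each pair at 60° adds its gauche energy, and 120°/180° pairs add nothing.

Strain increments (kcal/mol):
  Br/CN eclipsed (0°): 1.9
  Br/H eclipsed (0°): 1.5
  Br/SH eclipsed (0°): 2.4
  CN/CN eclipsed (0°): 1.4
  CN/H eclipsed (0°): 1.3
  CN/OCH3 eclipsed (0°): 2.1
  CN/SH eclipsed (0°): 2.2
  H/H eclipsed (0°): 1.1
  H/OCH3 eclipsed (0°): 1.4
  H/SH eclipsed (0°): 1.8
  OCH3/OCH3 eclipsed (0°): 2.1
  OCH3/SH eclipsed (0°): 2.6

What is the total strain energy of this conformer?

5.1 kcal/mol

This conformer (eclipsed): H–OCH3 eclipsed, CN–Br eclipsed, SH–H eclipsed; 1.4 + 1.9 + 1.8 = 5.1 kcal/mol.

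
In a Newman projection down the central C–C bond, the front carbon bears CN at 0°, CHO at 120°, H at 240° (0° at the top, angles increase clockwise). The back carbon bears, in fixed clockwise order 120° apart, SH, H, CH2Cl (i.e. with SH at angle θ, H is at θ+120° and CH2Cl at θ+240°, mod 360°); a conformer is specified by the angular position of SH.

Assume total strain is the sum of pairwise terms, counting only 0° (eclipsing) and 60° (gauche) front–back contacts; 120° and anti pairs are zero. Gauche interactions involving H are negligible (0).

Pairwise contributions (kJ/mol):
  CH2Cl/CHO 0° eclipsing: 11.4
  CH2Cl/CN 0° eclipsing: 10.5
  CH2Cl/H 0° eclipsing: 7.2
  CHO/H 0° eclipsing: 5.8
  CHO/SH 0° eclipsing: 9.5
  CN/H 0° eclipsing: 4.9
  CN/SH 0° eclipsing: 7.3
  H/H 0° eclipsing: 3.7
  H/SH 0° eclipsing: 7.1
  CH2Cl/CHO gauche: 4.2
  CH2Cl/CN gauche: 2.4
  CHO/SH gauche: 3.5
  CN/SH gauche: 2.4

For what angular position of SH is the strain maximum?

SH at 0° (eclipsed): CN(0°)/SH(0°) eclipsed 7.3; CHO(120°)/H(120°) eclipsed 5.8; H(240°)/CH2Cl(240°) eclipsed 7.2 → 20.3 kJ/mol.
SH at 60° (staggered): CN(0°)/SH(60°) gauche 2.4; CN(0°)/CH2Cl(300°) gauche 2.4; CHO(120°)/SH(60°) gauche 3.5 → 8.3 kJ/mol.
SH at 120° (eclipsed): CN(0°)/CH2Cl(0°) eclipsed 10.5; CHO(120°)/SH(120°) eclipsed 9.5; H(240°)/H(240°) eclipsed 3.7 → 23.7 kJ/mol.
SH at 180° (staggered): CN(0°)/CH2Cl(60°) gauche 2.4; CHO(120°)/SH(180°) gauche 3.5; CHO(120°)/CH2Cl(60°) gauche 4.2 → 10.1 kJ/mol.
SH at 240° (eclipsed): CN(0°)/H(0°) eclipsed 4.9; CHO(120°)/CH2Cl(120°) eclipsed 11.4; H(240°)/SH(240°) eclipsed 7.1 → 23.4 kJ/mol.
SH at 300° (staggered): CN(0°)/SH(300°) gauche 2.4; CHO(120°)/CH2Cl(180°) gauche 4.2 → 6.6 kJ/mol.
The maximum (23.7 kJ/mol) occurs with SH at 120°.

120°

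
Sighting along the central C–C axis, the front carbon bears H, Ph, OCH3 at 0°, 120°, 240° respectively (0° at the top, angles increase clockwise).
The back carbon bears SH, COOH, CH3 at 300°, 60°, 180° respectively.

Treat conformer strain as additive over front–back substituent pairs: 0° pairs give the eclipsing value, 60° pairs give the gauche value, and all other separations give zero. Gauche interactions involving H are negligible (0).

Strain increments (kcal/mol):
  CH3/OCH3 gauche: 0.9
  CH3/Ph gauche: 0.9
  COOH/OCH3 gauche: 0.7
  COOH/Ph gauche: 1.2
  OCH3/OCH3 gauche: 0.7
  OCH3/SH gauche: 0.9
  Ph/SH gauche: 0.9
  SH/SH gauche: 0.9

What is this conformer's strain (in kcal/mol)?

This conformer is staggered. Ph at 120° is gauche with COOH at 60° (1.2); Ph at 120° is gauche with CH3 at 180° (0.9); OCH3 at 240° is gauche with SH at 300° (0.9); OCH3 at 240° is gauche with CH3 at 180° (0.9). Total 3.9 kcal/mol.

3.9 kcal/mol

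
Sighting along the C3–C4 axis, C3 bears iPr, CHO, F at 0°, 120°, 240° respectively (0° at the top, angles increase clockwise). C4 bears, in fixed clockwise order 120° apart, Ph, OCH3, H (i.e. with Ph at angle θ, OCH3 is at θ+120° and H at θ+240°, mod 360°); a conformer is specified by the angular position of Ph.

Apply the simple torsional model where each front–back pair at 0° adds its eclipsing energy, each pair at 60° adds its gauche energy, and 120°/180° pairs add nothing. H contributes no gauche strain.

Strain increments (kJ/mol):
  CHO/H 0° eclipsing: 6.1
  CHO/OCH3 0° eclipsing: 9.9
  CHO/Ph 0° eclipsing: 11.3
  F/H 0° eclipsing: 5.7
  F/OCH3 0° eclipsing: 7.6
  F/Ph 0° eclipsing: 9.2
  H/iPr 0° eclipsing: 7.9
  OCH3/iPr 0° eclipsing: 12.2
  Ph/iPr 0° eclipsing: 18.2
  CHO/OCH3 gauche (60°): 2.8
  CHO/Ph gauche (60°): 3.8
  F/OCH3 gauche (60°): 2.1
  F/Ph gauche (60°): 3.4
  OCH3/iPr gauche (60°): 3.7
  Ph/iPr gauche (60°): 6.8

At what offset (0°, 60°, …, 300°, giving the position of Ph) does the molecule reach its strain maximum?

Ph at 0° is eclipsed. iPr at 0° is eclipsed with Ph at 0° (18.2); CHO at 120° is eclipsed with OCH3 at 120° (9.9); F at 240° is eclipsed with H at 240° (5.7). Total 33.8 kJ/mol.
Ph at 60° is staggered. iPr at 0° is gauche with Ph at 60° (6.8); CHO at 120° is gauche with Ph at 60° (3.8); CHO at 120° is gauche with OCH3 at 180° (2.8); F at 240° is gauche with OCH3 at 180° (2.1). Total 15.5 kJ/mol.
Ph at 120° is eclipsed. iPr at 0° is eclipsed with H at 0° (7.9); CHO at 120° is eclipsed with Ph at 120° (11.3); F at 240° is eclipsed with OCH3 at 240° (7.6). Total 26.8 kJ/mol.
Ph at 180° is staggered. iPr at 0° is gauche with OCH3 at 300° (3.7); CHO at 120° is gauche with Ph at 180° (3.8); F at 240° is gauche with Ph at 180° (3.4); F at 240° is gauche with OCH3 at 300° (2.1). Total 13.0 kJ/mol.
Ph at 240° is eclipsed. iPr at 0° is eclipsed with OCH3 at 0° (12.2); CHO at 120° is eclipsed with H at 120° (6.1); F at 240° is eclipsed with Ph at 240° (9.2). Total 27.5 kJ/mol.
Ph at 300° is staggered. iPr at 0° is gauche with Ph at 300° (6.8); iPr at 0° is gauche with OCH3 at 60° (3.7); CHO at 120° is gauche with OCH3 at 60° (2.8); F at 240° is gauche with Ph at 300° (3.4). Total 16.7 kJ/mol.
The maximum (33.8 kJ/mol) occurs with Ph at 0°.

0°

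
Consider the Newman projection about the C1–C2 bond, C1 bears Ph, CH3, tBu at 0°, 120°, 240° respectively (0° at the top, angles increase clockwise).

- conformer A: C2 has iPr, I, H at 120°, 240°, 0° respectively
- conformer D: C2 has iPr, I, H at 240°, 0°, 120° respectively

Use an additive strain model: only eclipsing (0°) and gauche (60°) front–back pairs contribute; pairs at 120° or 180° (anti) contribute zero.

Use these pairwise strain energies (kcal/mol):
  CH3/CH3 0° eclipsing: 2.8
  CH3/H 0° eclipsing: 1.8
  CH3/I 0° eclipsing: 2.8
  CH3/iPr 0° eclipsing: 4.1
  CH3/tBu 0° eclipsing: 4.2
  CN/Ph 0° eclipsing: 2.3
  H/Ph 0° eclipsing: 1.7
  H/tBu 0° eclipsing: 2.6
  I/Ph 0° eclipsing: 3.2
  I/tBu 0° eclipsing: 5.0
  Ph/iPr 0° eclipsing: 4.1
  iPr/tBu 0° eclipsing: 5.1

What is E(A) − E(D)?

+0.7 kcal/mol

A (eclipsed): Ph(0°)/H(0°) eclipsed 1.7; CH3(120°)/iPr(120°) eclipsed 4.1; tBu(240°)/I(240°) eclipsed 5.0 → 10.8 kcal/mol.
D (eclipsed): Ph(0°)/I(0°) eclipsed 3.2; CH3(120°)/H(120°) eclipsed 1.8; tBu(240°)/iPr(240°) eclipsed 5.1 → 10.1 kcal/mol.
E(A) − E(D) = 10.8 − 10.1 = +0.7 kcal/mol.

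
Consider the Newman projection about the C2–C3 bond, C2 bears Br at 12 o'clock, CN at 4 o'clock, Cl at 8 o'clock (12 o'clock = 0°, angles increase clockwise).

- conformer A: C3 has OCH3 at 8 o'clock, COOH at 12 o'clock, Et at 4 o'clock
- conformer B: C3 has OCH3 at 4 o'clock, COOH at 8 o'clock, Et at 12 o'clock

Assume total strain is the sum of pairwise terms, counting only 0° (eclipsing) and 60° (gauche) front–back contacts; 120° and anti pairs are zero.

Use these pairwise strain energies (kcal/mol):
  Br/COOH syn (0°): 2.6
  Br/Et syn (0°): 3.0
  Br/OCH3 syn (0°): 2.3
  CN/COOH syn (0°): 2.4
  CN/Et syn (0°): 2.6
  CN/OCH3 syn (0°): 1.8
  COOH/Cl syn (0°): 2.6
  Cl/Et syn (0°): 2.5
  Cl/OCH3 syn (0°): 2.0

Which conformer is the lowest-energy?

A

A (eclipsed): Br(0°)/COOH(0°) eclipsed 2.6; CN(120°)/Et(120°) eclipsed 2.6; Cl(240°)/OCH3(240°) eclipsed 2.0 → 7.2 kcal/mol.
B (eclipsed): Br(0°)/Et(0°) eclipsed 3.0; CN(120°)/OCH3(120°) eclipsed 1.8; Cl(240°)/COOH(240°) eclipsed 2.6 → 7.4 kcal/mol.
A has the lowest total (7.2 kcal/mol).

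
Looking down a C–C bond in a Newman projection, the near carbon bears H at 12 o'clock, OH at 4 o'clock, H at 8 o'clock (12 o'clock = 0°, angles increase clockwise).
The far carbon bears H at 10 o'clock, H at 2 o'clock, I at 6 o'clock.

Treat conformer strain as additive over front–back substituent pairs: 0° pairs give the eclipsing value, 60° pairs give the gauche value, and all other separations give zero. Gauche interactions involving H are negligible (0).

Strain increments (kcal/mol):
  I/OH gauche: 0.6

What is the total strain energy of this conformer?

This conformer (staggered): OH(120°)/I(180°) gauche 0.6 → 0.6 kcal/mol.

0.6 kcal/mol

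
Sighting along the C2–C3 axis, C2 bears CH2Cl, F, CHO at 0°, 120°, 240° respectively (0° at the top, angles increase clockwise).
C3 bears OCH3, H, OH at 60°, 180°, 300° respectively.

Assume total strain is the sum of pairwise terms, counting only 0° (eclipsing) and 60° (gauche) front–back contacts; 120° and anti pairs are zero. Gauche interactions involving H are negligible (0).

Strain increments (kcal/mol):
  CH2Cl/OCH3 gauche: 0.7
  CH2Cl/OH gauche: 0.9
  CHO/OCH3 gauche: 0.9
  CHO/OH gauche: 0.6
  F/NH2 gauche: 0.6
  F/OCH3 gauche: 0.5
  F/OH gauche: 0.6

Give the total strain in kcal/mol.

This conformer (staggered): CH2Cl–OCH3 gauche, CH2Cl–OH gauche, F–OCH3 gauche, CHO–OH gauche; 0.7 + 0.9 + 0.5 + 0.6 = 2.7 kcal/mol.

2.7 kcal/mol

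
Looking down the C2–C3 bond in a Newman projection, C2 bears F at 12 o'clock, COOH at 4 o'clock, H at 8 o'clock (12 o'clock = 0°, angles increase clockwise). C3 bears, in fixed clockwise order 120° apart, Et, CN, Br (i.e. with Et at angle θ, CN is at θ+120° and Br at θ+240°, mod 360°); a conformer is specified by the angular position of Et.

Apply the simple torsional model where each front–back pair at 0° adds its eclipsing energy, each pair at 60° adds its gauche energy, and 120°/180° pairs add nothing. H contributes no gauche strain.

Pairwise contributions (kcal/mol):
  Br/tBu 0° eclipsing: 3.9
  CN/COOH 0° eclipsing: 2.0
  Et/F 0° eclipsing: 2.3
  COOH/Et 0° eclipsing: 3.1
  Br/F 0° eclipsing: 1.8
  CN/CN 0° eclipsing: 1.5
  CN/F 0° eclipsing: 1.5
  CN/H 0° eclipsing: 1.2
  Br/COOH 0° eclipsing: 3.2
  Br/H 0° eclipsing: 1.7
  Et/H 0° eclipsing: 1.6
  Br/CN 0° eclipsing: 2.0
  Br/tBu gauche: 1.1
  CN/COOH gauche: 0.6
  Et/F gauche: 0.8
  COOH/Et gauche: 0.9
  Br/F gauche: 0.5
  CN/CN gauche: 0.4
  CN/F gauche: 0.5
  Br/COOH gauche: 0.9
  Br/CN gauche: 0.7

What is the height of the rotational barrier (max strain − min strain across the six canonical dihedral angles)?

3.5 kcal/mol

Et at 0° (eclipsed): F(0°)/Et(0°) eclipsed 2.3; COOH(120°)/CN(120°) eclipsed 2.0; H(240°)/Br(240°) eclipsed 1.7 → 6.0 kcal/mol.
Et at 60° (staggered): F(0°)/Et(60°) gauche 0.8; F(0°)/Br(300°) gauche 0.5; COOH(120°)/Et(60°) gauche 0.9; COOH(120°)/CN(180°) gauche 0.6 → 2.8 kcal/mol.
Et at 120° (eclipsed): F(0°)/Br(0°) eclipsed 1.8; COOH(120°)/Et(120°) eclipsed 3.1; H(240°)/CN(240°) eclipsed 1.2 → 6.1 kcal/mol.
Et at 180° (staggered): F(0°)/CN(300°) gauche 0.5; F(0°)/Br(60°) gauche 0.5; COOH(120°)/Et(180°) gauche 0.9; COOH(120°)/Br(60°) gauche 0.9 → 2.8 kcal/mol.
Et at 240° (eclipsed): F(0°)/CN(0°) eclipsed 1.5; COOH(120°)/Br(120°) eclipsed 3.2; H(240°)/Et(240°) eclipsed 1.6 → 6.3 kcal/mol.
Et at 300° (staggered): F(0°)/Et(300°) gauche 0.8; F(0°)/CN(60°) gauche 0.5; COOH(120°)/CN(60°) gauche 0.6; COOH(120°)/Br(180°) gauche 0.9 → 2.8 kcal/mol.
Max at 240° (6.3 kcal/mol), min at 60° (2.8 kcal/mol); barrier = 3.5 kcal/mol.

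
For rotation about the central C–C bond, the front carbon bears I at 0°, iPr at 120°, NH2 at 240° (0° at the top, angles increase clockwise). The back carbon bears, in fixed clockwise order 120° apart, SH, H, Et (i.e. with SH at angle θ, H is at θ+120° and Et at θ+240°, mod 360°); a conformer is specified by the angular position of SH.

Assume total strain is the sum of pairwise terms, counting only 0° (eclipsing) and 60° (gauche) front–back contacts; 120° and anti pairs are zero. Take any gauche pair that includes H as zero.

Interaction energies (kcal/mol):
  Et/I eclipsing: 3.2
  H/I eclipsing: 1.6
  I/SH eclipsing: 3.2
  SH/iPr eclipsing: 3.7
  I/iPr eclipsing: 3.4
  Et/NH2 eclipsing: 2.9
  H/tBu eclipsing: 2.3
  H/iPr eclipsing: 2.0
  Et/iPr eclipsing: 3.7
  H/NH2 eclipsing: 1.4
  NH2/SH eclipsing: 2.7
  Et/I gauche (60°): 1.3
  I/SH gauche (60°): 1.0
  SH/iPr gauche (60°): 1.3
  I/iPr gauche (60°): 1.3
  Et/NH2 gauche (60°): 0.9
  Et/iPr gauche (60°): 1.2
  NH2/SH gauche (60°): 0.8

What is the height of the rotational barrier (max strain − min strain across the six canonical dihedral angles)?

SH at 0° is eclipsed. I at 0° is eclipsed with SH at 0° (3.2); iPr at 120° is eclipsed with H at 120° (2.0); NH2 at 240° is eclipsed with Et at 240° (2.9). Total 8.1 kcal/mol.
SH at 60° is staggered. I at 0° is gauche with SH at 60° (1.0); I at 0° is gauche with Et at 300° (1.3); iPr at 120° is gauche with SH at 60° (1.3); NH2 at 240° is gauche with Et at 300° (0.9). Total 4.5 kcal/mol.
SH at 120° is eclipsed. I at 0° is eclipsed with Et at 0° (3.2); iPr at 120° is eclipsed with SH at 120° (3.7); NH2 at 240° is eclipsed with H at 240° (1.4). Total 8.3 kcal/mol.
SH at 180° is staggered. I at 0° is gauche with Et at 60° (1.3); iPr at 120° is gauche with SH at 180° (1.3); iPr at 120° is gauche with Et at 60° (1.2); NH2 at 240° is gauche with SH at 180° (0.8). Total 4.6 kcal/mol.
SH at 240° is eclipsed. I at 0° is eclipsed with H at 0° (1.6); iPr at 120° is eclipsed with Et at 120° (3.7); NH2 at 240° is eclipsed with SH at 240° (2.7). Total 8.0 kcal/mol.
SH at 300° is staggered. I at 0° is gauche with SH at 300° (1.0); iPr at 120° is gauche with Et at 180° (1.2); NH2 at 240° is gauche with SH at 300° (0.8); NH2 at 240° is gauche with Et at 180° (0.9). Total 3.9 kcal/mol.
Max at 120° (8.3 kcal/mol), min at 300° (3.9 kcal/mol); barrier = 4.4 kcal/mol.

4.4 kcal/mol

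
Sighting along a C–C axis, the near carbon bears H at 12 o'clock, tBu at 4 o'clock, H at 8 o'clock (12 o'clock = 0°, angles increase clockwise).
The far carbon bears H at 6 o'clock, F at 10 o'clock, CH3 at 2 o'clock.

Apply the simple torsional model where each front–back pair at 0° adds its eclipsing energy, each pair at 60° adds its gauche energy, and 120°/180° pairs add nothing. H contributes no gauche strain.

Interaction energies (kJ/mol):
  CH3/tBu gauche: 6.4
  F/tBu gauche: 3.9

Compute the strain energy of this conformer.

6.4 kJ/mol

This conformer (staggered): tBu(120°)/CH3(60°) gauche 6.4 → 6.4 kJ/mol.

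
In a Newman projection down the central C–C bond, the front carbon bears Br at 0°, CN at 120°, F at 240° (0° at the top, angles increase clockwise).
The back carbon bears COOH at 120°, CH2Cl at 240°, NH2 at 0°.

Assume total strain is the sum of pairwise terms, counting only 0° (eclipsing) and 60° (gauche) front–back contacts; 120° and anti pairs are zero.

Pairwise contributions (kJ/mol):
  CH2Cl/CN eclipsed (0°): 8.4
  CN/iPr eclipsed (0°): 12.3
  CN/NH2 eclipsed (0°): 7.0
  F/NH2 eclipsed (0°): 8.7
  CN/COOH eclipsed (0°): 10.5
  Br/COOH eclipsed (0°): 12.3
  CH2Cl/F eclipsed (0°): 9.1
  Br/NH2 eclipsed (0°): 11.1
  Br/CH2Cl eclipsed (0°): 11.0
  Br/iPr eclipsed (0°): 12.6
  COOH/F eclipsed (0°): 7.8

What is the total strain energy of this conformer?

This conformer is eclipsed. Br at 0° is eclipsed with NH2 at 0° (11.1); CN at 120° is eclipsed with COOH at 120° (10.5); F at 240° is eclipsed with CH2Cl at 240° (9.1). Total 30.7 kJ/mol.

30.7 kJ/mol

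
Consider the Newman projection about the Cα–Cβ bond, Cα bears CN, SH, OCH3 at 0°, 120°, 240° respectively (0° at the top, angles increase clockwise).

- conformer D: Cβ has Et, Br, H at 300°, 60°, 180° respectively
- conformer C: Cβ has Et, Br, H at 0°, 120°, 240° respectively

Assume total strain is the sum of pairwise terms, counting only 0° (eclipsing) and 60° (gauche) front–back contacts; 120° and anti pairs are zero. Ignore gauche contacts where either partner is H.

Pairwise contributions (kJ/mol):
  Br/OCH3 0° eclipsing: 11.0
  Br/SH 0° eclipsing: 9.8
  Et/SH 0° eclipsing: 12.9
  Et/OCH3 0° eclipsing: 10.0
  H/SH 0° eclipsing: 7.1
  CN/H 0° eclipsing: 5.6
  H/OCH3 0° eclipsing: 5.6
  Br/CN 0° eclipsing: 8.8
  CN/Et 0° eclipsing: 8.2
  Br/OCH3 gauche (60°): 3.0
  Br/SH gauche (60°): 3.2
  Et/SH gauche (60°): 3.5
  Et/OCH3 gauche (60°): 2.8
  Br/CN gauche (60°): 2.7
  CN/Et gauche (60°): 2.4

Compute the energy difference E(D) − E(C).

-12.5 kJ/mol

D (staggered): CN–Et gauche, CN–Br gauche, SH–Br gauche, OCH3–Et gauche; 2.4 + 2.7 + 3.2 + 2.8 = 11.1 kJ/mol.
C (eclipsed): CN–Et eclipsed, SH–Br eclipsed, OCH3–H eclipsed; 8.2 + 9.8 + 5.6 = 23.6 kJ/mol.
E(D) − E(C) = 11.1 − 23.6 = -12.5 kJ/mol.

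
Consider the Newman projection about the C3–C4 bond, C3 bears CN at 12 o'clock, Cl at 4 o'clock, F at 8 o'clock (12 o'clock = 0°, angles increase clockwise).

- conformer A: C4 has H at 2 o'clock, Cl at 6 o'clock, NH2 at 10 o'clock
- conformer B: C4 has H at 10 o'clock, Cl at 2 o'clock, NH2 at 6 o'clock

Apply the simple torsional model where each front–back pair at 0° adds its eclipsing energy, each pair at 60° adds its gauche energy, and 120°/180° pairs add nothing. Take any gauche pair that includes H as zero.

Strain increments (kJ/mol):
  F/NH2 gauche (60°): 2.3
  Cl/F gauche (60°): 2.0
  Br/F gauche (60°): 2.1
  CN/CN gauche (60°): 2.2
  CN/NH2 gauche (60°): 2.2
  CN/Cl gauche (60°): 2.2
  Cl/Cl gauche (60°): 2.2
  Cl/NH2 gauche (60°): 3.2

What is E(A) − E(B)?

-1.2 kJ/mol

A (staggered): CN(0°)/NH2(300°) gauche 2.2; Cl(120°)/Cl(180°) gauche 2.2; F(240°)/Cl(180°) gauche 2.0; F(240°)/NH2(300°) gauche 2.3 → 8.7 kJ/mol.
B (staggered): CN(0°)/Cl(60°) gauche 2.2; Cl(120°)/Cl(60°) gauche 2.2; Cl(120°)/NH2(180°) gauche 3.2; F(240°)/NH2(180°) gauche 2.3 → 9.9 kJ/mol.
E(A) − E(B) = 8.7 − 9.9 = -1.2 kJ/mol.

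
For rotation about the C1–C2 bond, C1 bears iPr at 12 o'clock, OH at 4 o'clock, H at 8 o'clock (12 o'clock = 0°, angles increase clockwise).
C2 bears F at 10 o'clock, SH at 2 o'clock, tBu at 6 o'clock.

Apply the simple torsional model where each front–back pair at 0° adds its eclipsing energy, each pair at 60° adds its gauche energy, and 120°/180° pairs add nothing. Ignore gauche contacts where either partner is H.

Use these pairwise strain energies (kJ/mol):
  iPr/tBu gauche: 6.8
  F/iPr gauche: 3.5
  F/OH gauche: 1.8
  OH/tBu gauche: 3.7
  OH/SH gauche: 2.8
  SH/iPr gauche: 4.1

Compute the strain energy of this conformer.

14.1 kJ/mol

This conformer is staggered. iPr at 0° is gauche with F at 300° (3.5); iPr at 0° is gauche with SH at 60° (4.1); OH at 120° is gauche with SH at 60° (2.8); OH at 120° is gauche with tBu at 180° (3.7). Total 14.1 kJ/mol.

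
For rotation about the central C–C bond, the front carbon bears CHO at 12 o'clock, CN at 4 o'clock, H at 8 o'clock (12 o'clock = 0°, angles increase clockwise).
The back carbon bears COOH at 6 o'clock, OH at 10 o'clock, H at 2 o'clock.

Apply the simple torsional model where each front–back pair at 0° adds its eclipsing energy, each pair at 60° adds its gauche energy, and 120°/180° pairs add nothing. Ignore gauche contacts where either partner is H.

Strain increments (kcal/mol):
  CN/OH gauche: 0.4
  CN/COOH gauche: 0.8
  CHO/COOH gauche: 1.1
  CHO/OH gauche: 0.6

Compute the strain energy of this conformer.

1.4 kcal/mol

This conformer (staggered): CHO(0°)/OH(300°) gauche 0.6; CN(120°)/COOH(180°) gauche 0.8 → 1.4 kcal/mol.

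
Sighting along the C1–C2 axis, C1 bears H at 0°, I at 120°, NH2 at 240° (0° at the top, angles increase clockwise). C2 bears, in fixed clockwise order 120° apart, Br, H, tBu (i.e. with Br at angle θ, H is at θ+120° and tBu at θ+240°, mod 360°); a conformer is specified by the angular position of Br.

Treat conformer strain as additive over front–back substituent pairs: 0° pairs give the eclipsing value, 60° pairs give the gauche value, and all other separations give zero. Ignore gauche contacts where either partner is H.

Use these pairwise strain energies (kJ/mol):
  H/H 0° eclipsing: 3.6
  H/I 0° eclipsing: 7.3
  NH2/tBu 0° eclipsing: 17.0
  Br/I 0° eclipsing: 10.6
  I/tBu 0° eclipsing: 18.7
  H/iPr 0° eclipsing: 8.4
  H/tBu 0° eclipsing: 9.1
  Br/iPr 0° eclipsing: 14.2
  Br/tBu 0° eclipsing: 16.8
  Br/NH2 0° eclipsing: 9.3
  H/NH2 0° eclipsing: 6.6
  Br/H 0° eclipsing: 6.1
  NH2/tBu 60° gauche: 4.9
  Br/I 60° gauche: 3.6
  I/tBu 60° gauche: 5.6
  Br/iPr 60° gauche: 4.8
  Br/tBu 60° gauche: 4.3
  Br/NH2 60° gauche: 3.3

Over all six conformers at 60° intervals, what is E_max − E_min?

23.1 kJ/mol

Br at 0° (eclipsed): H(0°)/Br(0°) eclipsed 6.1; I(120°)/H(120°) eclipsed 7.3; NH2(240°)/tBu(240°) eclipsed 17.0 → 30.4 kJ/mol.
Br at 60° (staggered): I(120°)/Br(60°) gauche 3.6; NH2(240°)/tBu(300°) gauche 4.9 → 8.5 kJ/mol.
Br at 120° (eclipsed): H(0°)/tBu(0°) eclipsed 9.1; I(120°)/Br(120°) eclipsed 10.6; NH2(240°)/H(240°) eclipsed 6.6 → 26.3 kJ/mol.
Br at 180° (staggered): I(120°)/Br(180°) gauche 3.6; I(120°)/tBu(60°) gauche 5.6; NH2(240°)/Br(180°) gauche 3.3 → 12.5 kJ/mol.
Br at 240° (eclipsed): H(0°)/H(0°) eclipsed 3.6; I(120°)/tBu(120°) eclipsed 18.7; NH2(240°)/Br(240°) eclipsed 9.3 → 31.6 kJ/mol.
Br at 300° (staggered): I(120°)/tBu(180°) gauche 5.6; NH2(240°)/Br(300°) gauche 3.3; NH2(240°)/tBu(180°) gauche 4.9 → 13.8 kJ/mol.
Max at 240° (31.6 kJ/mol), min at 60° (8.5 kJ/mol); barrier = 23.1 kJ/mol.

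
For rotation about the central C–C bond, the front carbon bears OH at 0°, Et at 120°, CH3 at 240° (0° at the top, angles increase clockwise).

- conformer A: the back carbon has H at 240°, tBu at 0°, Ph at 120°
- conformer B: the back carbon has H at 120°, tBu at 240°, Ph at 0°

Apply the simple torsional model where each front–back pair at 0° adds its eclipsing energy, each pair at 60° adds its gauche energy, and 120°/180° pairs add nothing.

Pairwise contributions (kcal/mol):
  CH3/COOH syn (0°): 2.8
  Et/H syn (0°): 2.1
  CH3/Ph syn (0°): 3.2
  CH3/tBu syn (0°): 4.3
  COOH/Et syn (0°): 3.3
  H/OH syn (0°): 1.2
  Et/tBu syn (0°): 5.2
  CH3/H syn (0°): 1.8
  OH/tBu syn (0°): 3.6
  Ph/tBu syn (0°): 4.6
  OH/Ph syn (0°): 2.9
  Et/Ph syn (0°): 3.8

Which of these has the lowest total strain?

A

A (eclipsed): OH(0°)/tBu(0°) eclipsed 3.6; Et(120°)/Ph(120°) eclipsed 3.8; CH3(240°)/H(240°) eclipsed 1.8 → 9.2 kcal/mol.
B (eclipsed): OH(0°)/Ph(0°) eclipsed 2.9; Et(120°)/H(120°) eclipsed 2.1; CH3(240°)/tBu(240°) eclipsed 4.3 → 9.3 kcal/mol.
A has the lowest total (9.2 kcal/mol).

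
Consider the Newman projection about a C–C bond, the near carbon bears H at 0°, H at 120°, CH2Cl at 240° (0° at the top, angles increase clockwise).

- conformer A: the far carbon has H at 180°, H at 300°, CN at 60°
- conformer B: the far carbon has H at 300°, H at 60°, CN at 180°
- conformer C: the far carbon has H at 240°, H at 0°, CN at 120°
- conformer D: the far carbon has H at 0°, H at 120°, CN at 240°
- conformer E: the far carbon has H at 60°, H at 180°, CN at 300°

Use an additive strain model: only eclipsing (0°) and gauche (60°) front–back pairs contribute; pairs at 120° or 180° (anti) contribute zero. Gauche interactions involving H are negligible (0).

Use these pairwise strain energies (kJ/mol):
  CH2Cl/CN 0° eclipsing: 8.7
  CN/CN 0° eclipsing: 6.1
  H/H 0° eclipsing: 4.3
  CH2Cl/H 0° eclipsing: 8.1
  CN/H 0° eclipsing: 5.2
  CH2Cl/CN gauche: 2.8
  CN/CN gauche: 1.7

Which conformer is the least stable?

A (staggered): no non-H gauche contacts → 0.0 kJ/mol.
B (staggered): CH2Cl–CN gauche; 2.8 = 2.8 kJ/mol.
C (eclipsed): H–H eclipsed, H–CN eclipsed, CH2Cl–H eclipsed; 4.3 + 5.2 + 8.1 = 17.6 kJ/mol.
D (eclipsed): H–H eclipsed, H–H eclipsed, CH2Cl–CN eclipsed; 4.3 + 4.3 + 8.7 = 17.3 kJ/mol.
E (staggered): CH2Cl–CN gauche; 2.8 = 2.8 kJ/mol.
C has the highest total (17.6 kJ/mol).

C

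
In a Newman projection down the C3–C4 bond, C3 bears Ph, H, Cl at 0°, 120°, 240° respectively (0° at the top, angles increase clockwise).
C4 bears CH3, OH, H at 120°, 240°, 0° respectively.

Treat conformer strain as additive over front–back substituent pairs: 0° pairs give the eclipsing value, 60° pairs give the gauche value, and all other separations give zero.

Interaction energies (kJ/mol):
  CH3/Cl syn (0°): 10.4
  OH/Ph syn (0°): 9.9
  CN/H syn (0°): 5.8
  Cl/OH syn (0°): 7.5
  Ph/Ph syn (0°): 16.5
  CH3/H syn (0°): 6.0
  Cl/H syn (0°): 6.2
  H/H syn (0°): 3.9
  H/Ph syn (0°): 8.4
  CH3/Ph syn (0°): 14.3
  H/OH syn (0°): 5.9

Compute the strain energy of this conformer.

This conformer is eclipsed. Ph at 0° is eclipsed with H at 0° (8.4); H at 120° is eclipsed with CH3 at 120° (6.0); Cl at 240° is eclipsed with OH at 240° (7.5). Total 21.9 kJ/mol.

21.9 kJ/mol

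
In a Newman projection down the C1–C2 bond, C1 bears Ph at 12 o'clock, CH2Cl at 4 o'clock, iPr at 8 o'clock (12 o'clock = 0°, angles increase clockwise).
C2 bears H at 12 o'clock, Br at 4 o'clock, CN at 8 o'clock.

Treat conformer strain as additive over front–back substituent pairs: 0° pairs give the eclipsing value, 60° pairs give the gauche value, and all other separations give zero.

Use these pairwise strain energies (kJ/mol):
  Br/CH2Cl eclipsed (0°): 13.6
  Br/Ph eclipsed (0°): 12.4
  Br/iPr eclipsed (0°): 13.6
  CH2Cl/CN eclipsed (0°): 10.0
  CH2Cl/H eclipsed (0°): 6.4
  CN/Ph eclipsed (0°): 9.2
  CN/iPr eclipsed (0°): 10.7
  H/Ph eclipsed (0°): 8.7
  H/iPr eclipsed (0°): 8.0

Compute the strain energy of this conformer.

This conformer (eclipsed): Ph(0°)/H(0°) eclipsed 8.7; CH2Cl(120°)/Br(120°) eclipsed 13.6; iPr(240°)/CN(240°) eclipsed 10.7 → 33.0 kJ/mol.

33.0 kJ/mol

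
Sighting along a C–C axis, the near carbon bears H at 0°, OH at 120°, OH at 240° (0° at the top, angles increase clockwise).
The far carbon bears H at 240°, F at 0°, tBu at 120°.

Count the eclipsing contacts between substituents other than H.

1

Non-H eclipsing pairs: OH(120°)/tBu(120°) — 1 interaction.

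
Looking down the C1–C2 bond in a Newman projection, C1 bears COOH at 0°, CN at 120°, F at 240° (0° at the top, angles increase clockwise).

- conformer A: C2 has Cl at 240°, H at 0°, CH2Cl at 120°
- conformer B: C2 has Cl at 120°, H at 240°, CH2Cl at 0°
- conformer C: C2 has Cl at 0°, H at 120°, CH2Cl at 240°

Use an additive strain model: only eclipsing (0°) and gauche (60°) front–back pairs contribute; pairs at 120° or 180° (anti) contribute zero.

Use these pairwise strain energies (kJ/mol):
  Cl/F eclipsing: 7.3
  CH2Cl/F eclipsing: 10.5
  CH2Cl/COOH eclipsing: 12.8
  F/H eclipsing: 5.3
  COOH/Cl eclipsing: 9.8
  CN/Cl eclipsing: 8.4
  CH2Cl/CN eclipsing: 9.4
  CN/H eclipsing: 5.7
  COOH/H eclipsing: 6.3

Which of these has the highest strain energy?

A (eclipsed): COOH(0°)/H(0°) eclipsed 6.3; CN(120°)/CH2Cl(120°) eclipsed 9.4; F(240°)/Cl(240°) eclipsed 7.3 → 23.0 kJ/mol.
B (eclipsed): COOH(0°)/CH2Cl(0°) eclipsed 12.8; CN(120°)/Cl(120°) eclipsed 8.4; F(240°)/H(240°) eclipsed 5.3 → 26.5 kJ/mol.
C (eclipsed): COOH(0°)/Cl(0°) eclipsed 9.8; CN(120°)/H(120°) eclipsed 5.7; F(240°)/CH2Cl(240°) eclipsed 10.5 → 26.0 kJ/mol.
B has the highest total (26.5 kJ/mol).

B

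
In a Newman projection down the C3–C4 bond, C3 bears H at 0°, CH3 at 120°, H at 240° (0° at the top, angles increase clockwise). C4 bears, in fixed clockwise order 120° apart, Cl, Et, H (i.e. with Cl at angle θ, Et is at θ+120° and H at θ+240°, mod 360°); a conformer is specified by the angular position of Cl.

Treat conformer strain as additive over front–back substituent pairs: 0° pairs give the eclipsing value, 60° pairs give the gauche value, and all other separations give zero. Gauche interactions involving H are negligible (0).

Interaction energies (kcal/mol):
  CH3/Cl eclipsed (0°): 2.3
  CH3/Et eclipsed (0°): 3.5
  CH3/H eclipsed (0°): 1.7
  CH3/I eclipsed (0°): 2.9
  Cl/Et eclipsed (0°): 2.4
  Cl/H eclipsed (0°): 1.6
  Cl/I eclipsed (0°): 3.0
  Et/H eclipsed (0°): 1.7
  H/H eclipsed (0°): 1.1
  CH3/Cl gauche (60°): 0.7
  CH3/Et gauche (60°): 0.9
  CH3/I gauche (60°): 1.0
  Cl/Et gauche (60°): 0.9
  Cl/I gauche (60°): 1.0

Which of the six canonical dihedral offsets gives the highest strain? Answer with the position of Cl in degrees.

0°

Cl at 0° (eclipsed): H–Cl eclipsed, CH3–Et eclipsed, H–H eclipsed; 1.6 + 3.5 + 1.1 = 6.2 kcal/mol.
Cl at 60° (staggered): CH3–Cl gauche, CH3–Et gauche; 0.7 + 0.9 = 1.6 kcal/mol.
Cl at 120° (eclipsed): H–H eclipsed, CH3–Cl eclipsed, H–Et eclipsed; 1.1 + 2.3 + 1.7 = 5.1 kcal/mol.
Cl at 180° (staggered): CH3–Cl gauche; 0.7 = 0.7 kcal/mol.
Cl at 240° (eclipsed): H–Et eclipsed, CH3–H eclipsed, H–Cl eclipsed; 1.7 + 1.7 + 1.6 = 5.0 kcal/mol.
Cl at 300° (staggered): CH3–Et gauche; 0.9 = 0.9 kcal/mol.
The maximum (6.2 kcal/mol) occurs with Cl at 0°.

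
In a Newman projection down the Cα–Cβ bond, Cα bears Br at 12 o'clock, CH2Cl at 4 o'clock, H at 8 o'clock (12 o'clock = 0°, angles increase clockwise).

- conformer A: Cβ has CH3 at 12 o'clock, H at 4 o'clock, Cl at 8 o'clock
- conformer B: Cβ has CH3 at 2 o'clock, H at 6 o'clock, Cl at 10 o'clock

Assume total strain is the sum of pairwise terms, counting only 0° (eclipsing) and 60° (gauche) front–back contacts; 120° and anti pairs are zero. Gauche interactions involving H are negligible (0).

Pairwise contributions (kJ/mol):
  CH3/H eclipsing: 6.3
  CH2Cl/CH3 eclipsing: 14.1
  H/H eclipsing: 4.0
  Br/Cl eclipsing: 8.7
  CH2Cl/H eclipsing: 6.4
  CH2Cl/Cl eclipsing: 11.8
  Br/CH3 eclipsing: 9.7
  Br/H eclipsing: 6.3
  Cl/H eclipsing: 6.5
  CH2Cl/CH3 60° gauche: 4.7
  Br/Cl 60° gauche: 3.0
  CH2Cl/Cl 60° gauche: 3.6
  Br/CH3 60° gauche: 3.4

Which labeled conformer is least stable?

A is eclipsed. Br at 0° is eclipsed with CH3 at 0° (9.7); CH2Cl at 120° is eclipsed with H at 120° (6.4); H at 240° is eclipsed with Cl at 240° (6.5). Total 22.6 kJ/mol.
B is staggered. Br at 0° is gauche with CH3 at 60° (3.4); Br at 0° is gauche with Cl at 300° (3.0); CH2Cl at 120° is gauche with CH3 at 60° (4.7). Total 11.1 kJ/mol.
A has the highest total (22.6 kJ/mol).

A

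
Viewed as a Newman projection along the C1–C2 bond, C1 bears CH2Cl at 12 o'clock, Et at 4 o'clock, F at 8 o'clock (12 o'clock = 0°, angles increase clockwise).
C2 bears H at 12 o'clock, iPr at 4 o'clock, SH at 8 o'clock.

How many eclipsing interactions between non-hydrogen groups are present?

Non-H eclipsing pairs: Et(120°)/iPr(120°); F(240°)/SH(240°) — 2 interactions.

2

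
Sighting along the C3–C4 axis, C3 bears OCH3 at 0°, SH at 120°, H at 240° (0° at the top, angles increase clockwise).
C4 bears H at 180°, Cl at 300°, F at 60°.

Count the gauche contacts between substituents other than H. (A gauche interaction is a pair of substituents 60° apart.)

3

Non-H gauche pairs: OCH3(0°)/Cl(300°); OCH3(0°)/F(60°); SH(120°)/F(60°) — 3 interactions.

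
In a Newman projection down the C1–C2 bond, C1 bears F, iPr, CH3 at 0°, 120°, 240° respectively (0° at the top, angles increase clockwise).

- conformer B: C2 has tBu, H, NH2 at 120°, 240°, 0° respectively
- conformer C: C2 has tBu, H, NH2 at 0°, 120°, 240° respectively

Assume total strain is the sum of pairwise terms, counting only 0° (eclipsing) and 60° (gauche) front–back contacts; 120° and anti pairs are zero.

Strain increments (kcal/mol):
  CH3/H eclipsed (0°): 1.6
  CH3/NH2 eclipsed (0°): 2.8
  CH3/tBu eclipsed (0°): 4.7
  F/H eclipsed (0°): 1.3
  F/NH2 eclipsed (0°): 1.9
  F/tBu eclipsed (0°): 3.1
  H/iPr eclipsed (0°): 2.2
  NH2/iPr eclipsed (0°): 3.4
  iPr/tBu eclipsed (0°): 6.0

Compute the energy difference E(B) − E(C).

+1.4 kcal/mol

B (eclipsed): F–NH2 eclipsed, iPr–tBu eclipsed, CH3–H eclipsed; 1.9 + 6.0 + 1.6 = 9.5 kcal/mol.
C (eclipsed): F–tBu eclipsed, iPr–H eclipsed, CH3–NH2 eclipsed; 3.1 + 2.2 + 2.8 = 8.1 kcal/mol.
E(B) − E(C) = 9.5 − 8.1 = +1.4 kcal/mol.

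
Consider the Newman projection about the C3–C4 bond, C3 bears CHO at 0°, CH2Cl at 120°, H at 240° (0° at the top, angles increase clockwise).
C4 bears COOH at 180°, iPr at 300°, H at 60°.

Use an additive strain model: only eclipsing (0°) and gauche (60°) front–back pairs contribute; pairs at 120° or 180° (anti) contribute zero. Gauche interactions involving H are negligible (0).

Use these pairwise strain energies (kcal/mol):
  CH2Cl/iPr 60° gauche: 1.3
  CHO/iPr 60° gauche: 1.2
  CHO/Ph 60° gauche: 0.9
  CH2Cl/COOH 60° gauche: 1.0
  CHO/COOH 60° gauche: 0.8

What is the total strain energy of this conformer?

This conformer (staggered): CHO–iPr gauche, CH2Cl–COOH gauche; 1.2 + 1.0 = 2.2 kcal/mol.

2.2 kcal/mol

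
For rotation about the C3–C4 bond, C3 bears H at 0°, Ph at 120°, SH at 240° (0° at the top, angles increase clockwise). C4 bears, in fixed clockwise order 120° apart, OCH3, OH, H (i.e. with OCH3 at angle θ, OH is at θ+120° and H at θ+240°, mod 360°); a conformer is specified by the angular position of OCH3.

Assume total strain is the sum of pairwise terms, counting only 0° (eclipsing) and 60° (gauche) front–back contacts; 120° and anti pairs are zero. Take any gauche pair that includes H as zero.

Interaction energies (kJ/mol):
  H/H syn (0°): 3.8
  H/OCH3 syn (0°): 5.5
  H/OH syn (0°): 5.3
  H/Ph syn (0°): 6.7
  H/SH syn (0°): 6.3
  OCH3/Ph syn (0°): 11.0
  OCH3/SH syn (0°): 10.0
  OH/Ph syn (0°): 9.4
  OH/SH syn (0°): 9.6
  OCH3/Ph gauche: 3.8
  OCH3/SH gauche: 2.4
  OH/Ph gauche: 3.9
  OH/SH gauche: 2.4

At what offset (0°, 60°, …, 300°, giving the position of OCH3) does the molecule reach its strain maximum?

OCH3 at 0° (eclipsed): H(0°)/OCH3(0°) eclipsed 5.5; Ph(120°)/OH(120°) eclipsed 9.4; SH(240°)/H(240°) eclipsed 6.3 → 21.2 kJ/mol.
OCH3 at 60° (staggered): Ph(120°)/OCH3(60°) gauche 3.8; Ph(120°)/OH(180°) gauche 3.9; SH(240°)/OH(180°) gauche 2.4 → 10.1 kJ/mol.
OCH3 at 120° (eclipsed): H(0°)/H(0°) eclipsed 3.8; Ph(120°)/OCH3(120°) eclipsed 11.0; SH(240°)/OH(240°) eclipsed 9.6 → 24.4 kJ/mol.
OCH3 at 180° (staggered): Ph(120°)/OCH3(180°) gauche 3.8; SH(240°)/OCH3(180°) gauche 2.4; SH(240°)/OH(300°) gauche 2.4 → 8.6 kJ/mol.
OCH3 at 240° (eclipsed): H(0°)/OH(0°) eclipsed 5.3; Ph(120°)/H(120°) eclipsed 6.7; SH(240°)/OCH3(240°) eclipsed 10.0 → 22.0 kJ/mol.
OCH3 at 300° (staggered): Ph(120°)/OH(60°) gauche 3.9; SH(240°)/OCH3(300°) gauche 2.4 → 6.3 kJ/mol.
The maximum (24.4 kJ/mol) occurs with OCH3 at 120°.

120°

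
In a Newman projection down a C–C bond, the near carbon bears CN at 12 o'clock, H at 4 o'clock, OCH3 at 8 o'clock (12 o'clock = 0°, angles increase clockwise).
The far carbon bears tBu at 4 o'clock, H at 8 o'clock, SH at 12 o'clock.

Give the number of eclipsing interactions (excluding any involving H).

1

Non-H eclipsing pairs: CN(0°)/SH(0°) — 1 interaction.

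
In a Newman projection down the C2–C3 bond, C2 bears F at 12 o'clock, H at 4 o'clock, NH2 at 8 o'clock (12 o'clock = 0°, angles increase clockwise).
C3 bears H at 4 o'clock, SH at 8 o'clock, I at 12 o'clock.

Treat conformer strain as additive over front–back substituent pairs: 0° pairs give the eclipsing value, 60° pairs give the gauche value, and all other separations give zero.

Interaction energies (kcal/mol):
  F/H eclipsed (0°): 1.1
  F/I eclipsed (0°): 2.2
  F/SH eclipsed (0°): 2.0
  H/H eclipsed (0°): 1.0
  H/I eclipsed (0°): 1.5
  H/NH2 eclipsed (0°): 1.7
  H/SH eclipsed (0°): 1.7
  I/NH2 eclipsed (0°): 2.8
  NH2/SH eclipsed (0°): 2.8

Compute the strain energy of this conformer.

6.0 kcal/mol

This conformer (eclipsed): F–I eclipsed, H–H eclipsed, NH2–SH eclipsed; 2.2 + 1.0 + 2.8 = 6.0 kcal/mol.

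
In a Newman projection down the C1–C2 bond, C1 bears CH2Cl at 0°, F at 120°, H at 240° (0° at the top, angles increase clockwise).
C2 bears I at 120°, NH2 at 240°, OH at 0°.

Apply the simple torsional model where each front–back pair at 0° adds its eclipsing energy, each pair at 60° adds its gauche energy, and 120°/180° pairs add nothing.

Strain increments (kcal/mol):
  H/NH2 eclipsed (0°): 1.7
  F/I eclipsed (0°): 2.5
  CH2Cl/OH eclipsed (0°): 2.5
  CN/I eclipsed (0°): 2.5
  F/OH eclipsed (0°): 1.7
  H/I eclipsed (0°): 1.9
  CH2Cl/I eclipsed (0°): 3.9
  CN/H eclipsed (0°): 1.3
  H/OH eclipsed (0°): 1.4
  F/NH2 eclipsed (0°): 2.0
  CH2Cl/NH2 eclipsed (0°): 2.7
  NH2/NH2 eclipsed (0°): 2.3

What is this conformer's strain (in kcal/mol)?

This conformer (eclipsed): CH2Cl(0°)/OH(0°) eclipsed 2.5; F(120°)/I(120°) eclipsed 2.5; H(240°)/NH2(240°) eclipsed 1.7 → 6.7 kcal/mol.

6.7 kcal/mol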